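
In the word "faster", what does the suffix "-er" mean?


Suffix: -er
Example: faster (fast + -er)
Meaning = one who / more


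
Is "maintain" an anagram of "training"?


Word 1: "training" → sorted: agiinnrt
Word 2: "maintain" → sorted: aaiimnnt
Same letters? agiinnrt != aaiimnnt
Anagram = No


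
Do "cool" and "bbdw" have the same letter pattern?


Pattern of "cool": [0, 1, 1, 2]
Pattern of "bbdw": [0, 0, 1, 2]
Patterns do not match
Same pattern = No


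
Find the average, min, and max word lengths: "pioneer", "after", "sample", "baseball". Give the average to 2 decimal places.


Lengths: "pioneer"=7, "after"=5, "sample"=6, "baseball"=8
Sum = 26, Count = 4
Average = 26/4 = 6.50
= avg=6.50, min=5, max=8


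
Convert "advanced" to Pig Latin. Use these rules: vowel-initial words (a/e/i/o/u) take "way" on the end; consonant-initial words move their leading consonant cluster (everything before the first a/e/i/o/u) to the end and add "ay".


Word: "advanced"
Starts with vowel → add 'way'
Pig Latin = "advancedway"


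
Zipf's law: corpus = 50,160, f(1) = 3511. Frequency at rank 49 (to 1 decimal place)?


Zipf's law: f(r) = f(1) / r
f(1) = 3511
f(49) = 3511 / 49
= 71.7 occurrences


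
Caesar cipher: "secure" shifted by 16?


Word: "secure"
Shift: 16
Each letter → (letter + shift) mod 26:
  's' (18) + 16 = 8 → 'i'
  'e' (4) + 16 = 20 → 'u'
  'c' (2) + 16 = 18 → 's'
  'u' (20) + 16 = 10 → 'k'
  'r' (17) + 16 = 7 → 'h'
  'e' (4) + 16 = 20 → 'u'
Result = "iuskhu"


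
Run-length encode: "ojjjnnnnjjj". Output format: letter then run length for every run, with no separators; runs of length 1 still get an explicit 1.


String: "ojjjnnnnjjj"
Scanning for consecutive runs:
  'o' x 1
  'j' x 3
  'n' x 4
  'j' x 3
RLE = "o1j3n4j3"


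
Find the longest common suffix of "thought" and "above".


Word 1: "thought"
Word 2: "above"
Comparing from end:
  Pos -1: 't' != 'e' (stop)
LCS = "" (length 0)


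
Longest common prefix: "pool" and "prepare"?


Word 1: "pool"
Word 2: "prepare"
Comparing from start:
  Pos 0: 'p' == 'p'
  Pos 1: 'o' != 'r' (stop)
LCP = "p" (length 1)


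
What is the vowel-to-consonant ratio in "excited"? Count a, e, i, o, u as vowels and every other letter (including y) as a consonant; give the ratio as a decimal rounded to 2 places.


Word: "excited"
Vowels (a,e,i,o,u): 3
Consonants: 4
Ratio = 3/4
= 0.75


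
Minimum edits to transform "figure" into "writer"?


Word 1: "figure" (length 6)
Word 2: "writer" (length 6)
One optimal edit sequence (insert/delete/substitute each cost 1):
  1. insert 'w'  (+1)
  2. substitute 'f' -> 'r'  (+1)
  3. keep 'i'
  4. substitute 'g' -> 't'  (+1)
  5. substitute 'u' -> 'e'  (+1)
  6. keep 'r'
  7. delete 'e'  (+1)
Total edit operations: 5
Edit distance = 5


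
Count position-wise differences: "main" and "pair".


Comparing character by character (same length = 4):
  Pos 0: 'm' vs 'p' !=
  Pos 1: 'a' vs 'a' =
  Pos 2: 'i' vs 'i' =
  Pos 3: 'n' vs 'r' !=
Hamming distance = 2


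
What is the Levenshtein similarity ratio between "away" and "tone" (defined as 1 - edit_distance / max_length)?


Word 1: "away" (length 4)
Word 2: "tone" (length 4)
One optimal edit sequence:
  1. substitute 'a' -> 't'  (+1)
  2. substitute 'w' -> 'o'  (+1)
  3. substitute 'a' -> 'n'  (+1)
  4. substitute 'y' -> 'e'  (+1)
Edit distance = 4
Max length = max(4, 4) = 4
Similarity = 1 - 4/4
= 0.0000


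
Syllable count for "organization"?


Word: "organization"
Syllable breakdown: or-gan-i-za-tion
Counting: 5 parts
= 5 syllables


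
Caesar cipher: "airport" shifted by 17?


Word: "airport"
Shift: 17
Each letter → (letter + shift) mod 26:
  'a' (0) + 17 = 17 → 'r'
  'i' (8) + 17 = 25 → 'z'
  'r' (17) + 17 = 8 → 'i'
  'p' (15) + 17 = 6 → 'g'
  'o' (14) + 17 = 5 → 'f'
  'r' (17) + 17 = 8 → 'i'
  't' (19) + 17 = 10 → 'k'
Result = "rzigfik"


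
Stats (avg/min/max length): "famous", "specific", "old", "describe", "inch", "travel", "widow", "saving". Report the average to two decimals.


Lengths: "famous"=6, "specific"=8, "old"=3, "describe"=8, "inch"=4, "travel"=6, "widow"=5, "saving"=6
Sum = 46, Count = 8
Average = 46/8 = 5.75
= avg=5.75, min=3, max=8


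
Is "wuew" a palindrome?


Word: "wuew"
Reversed: "weuw"
Forward == Backward? wuew != weuw
Palindrome = No


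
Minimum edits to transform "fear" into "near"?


Word 1: "fear" (length 4)
Word 2: "near" (length 4)
One optimal edit sequence (insert/delete/substitute each cost 1):
  1. substitute 'f' -> 'n'  (+1)
  2. keep 'e'
  3. keep 'a'
  4. keep 'r'
Total edit operations: 1
Edit distance = 1


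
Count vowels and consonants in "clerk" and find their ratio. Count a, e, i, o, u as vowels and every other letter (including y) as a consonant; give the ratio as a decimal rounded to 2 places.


Word: "clerk"
Vowels (a,e,i,o,u): 1
Consonants: 4
Ratio = 1/4
= 0.25


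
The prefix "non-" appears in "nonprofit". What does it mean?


Prefix: non-
Example: nonprofit (non- + profit)
Meaning = not


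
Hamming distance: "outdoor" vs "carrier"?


Comparing character by character (same length = 7):
  Pos 0: 'o' vs 'c' !=
  Pos 1: 'u' vs 'a' !=
  Pos 2: 't' vs 'r' !=
  Pos 3: 'd' vs 'r' !=
  Pos 4: 'o' vs 'i' !=
  Pos 5: 'o' vs 'e' !=
  Pos 6: 'r' vs 'r' =
Hamming distance = 6


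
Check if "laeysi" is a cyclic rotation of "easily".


Word: "easily", Candidate: "laeysi"
Method: check if candidate is substring of word+word
"easilyeasily" contains "laeysi"? No
Is rotation = No


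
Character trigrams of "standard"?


Word: "standard" (length 8)
Number of trigrams = 8 - 3 + 1 = 6
  Position 0: "sta"
  Position 1: "tan"
  Position 2: "and"
  Position 3: "nda"
  Position 4: "dar"
  Position 5: "ard"
Trigrams = "sta", "tan", "and", "nda", "dar", "ard"


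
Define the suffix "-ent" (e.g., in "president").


Suffix: -ent
As in: president -> preside + -ent, with a spelling change
Meaning = one who / that which


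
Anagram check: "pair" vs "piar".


Word 1: "pair" → sorted: aipr
Word 2: "piar" → sorted: aipr
Same letters? aipr == aipr
Anagram = Yes


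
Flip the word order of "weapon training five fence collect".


Original: "weapon training five fence collect"
Words (1..n): weapon | training | five | fence | collect
Reversed (n..1): collect | fence | five | training | weapon
Result = "collect fence five training weapon"


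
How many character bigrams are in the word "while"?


Word: "while" (length 5)
Number of 2-grams = length - 2 + 1 = 5 - 2 + 1
= 4


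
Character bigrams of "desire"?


Word: "desire" (length 6)
Number of bigrams = 6 - 2 + 1 = 5
  Position 0: "de"
  Position 1: "es"
  Position 2: "si"
  Position 3: "ir"
  Position 4: "re"
Bigrams = "de", "es", "si", "ir", "re"


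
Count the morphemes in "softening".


Word: "softening"
Morphemes: soft + -en + -ing
Each morpheme carries meaning
= 3 morphemes


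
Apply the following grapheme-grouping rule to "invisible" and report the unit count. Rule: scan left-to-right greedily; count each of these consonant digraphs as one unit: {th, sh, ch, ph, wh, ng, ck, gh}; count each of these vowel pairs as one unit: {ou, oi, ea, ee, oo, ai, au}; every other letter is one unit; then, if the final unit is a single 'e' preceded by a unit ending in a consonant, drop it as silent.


Word: "invisible" (9 letters)
Left-to-right scan:
  1. 'i' (letter)
  2. 'n' (letter)
  3. 'v' (letter)
  4. 'i' (letter)
  5. 's' (letter)
  6. 'i' (letter)
  7. 'b' (letter)
  8. 'l' (letter)
  9. 'e' (letter)
Units from scan: 9
Final unit is 'e' after a consonant -> drop as silent (-1)
Sound units = 8 units


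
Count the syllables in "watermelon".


Word: "watermelon"
Syllable breakdown: wa | ter | mel | on
Counting: 4 parts
= 4 syllables


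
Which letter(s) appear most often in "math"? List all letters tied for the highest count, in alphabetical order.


Word: "math"
Letter counts:
  'a': 1
  'h': 1
  'm': 1
  't': 1
Maximum count = 1
Most frequent = 'a', 'h', 'm', 't' (1 time each)


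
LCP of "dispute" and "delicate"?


Word 1: "dispute"
Word 2: "delicate"
Comparing from start:
  Pos 0: 'd' == 'd'
  Pos 1: 'i' != 'e' (stop)
LCP = "d" (length 1)


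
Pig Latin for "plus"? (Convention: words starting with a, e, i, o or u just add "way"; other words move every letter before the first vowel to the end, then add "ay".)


Word: "plus"
Starts with consonant(s) → move to end, add 'ay'
Consonant cluster: "pl"
Pig Latin = "usplay"


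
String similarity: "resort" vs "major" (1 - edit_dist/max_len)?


Word 1: "resort" (length 6)
Word 2: "major" (length 5)
One optimal edit sequence:
  1. substitute 'r' -> 'm'  (+1)
  2. substitute 'e' -> 'a'  (+1)
  3. substitute 's' -> 'j'  (+1)
  4. keep 'o'
  5. keep 'r'
  6. delete 't'  (+1)
Edit distance = 4
Max length = max(6, 5) = 6
Similarity = 1 - 4/6
= 0.3333


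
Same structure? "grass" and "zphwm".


Pattern of "grass": [0, 1, 2, 3, 3]
Pattern of "zphwm": [0, 1, 2, 3, 4]
Patterns do not match
Same pattern = No


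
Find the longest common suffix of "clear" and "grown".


Word 1: "clear"
Word 2: "grown"
Comparing from end:
  Pos -1: 'r' != 'n' (stop)
LCS = "" (length 0)


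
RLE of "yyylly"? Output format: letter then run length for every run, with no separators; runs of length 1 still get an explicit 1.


String: "yyylly"
Scanning for consecutive runs:
  'y' x 3
  'l' x 2
  'y' x 1
RLE = "y3l2y1"


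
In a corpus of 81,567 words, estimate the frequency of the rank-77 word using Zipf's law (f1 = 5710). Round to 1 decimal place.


Zipf's law: f(r) = f(1) / r
f(1) = 5710
f(77) = 5710 / 77
= 74.2 occurrences


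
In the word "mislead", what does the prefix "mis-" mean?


Prefix: mis-
As in: mislead -> mis- + lead
Meaning = wrongly


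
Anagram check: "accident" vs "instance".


Word 1: "accident" → sorted: accdeint
Word 2: "instance" → sorted: aceinnst
Same letters? accdeint != aceinnst
Anagram = No


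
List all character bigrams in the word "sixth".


Word: "sixth" (length 5)
Number of bigrams = 5 - 2 + 1 = 4
  Position 0: "si"
  Position 1: "ix"
  Position 2: "xt"
  Position 3: "th"
Bigrams = "si", "ix", "xt", "th"


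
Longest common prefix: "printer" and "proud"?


Word 1: "printer"
Word 2: "proud"
Comparing from start:
  Pos 0: 'p' == 'p'
  Pos 1: 'r' == 'r'
  Pos 2: 'i' != 'o' (stop)
LCP = "pr" (length 2)


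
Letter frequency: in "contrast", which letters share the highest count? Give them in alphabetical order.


Word: "contrast"
Letter counts:
  'a': 1
  'c': 1
  'n': 1
  'o': 1
  'r': 1
  's': 1
  't': 2
Maximum count = 2
Most frequent = 't' (2 times each)


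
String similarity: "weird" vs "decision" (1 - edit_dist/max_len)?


Word 1: "weird" (length 5)
Word 2: "decision" (length 8)
One optimal edit sequence:
  1. substitute 'w' -> 'd'  (+1)
  2. keep 'e'
  3. insert 'c'  (+1)
  4. insert 'i'  (+1)
  5. insert 's'  (+1)
  6. keep 'i'
  7. substitute 'r' -> 'o'  (+1)
  8. substitute 'd' -> 'n'  (+1)
Edit distance = 6
Max length = max(5, 8) = 8
Similarity = 1 - 6/8
= 0.2500


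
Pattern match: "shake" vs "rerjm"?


Pattern of "shake": [0, 1, 2, 3, 4]
Pattern of "rerjm": [0, 1, 0, 2, 3]
Patterns do not match
Same pattern = No


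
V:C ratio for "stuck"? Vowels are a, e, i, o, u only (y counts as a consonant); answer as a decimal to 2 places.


Word: "stuck"
Vowels (a,e,i,o,u): 1
Consonants: 4
Ratio = 1/4
= 0.25


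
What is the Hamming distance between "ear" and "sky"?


Comparing character by character (same length = 3):
  Pos 0: 'e' vs 's' !=
  Pos 1: 'a' vs 'k' !=
  Pos 2: 'r' vs 'y' !=
Hamming distance = 3


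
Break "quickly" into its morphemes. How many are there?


Word: "quickly"
Morphemes: quick + -ly
Each morpheme carries meaning
= 2 morphemes


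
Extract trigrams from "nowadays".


Word: "nowadays" (length 8)
Number of trigrams = 8 - 3 + 1 = 6
  Position 0: "now"
  Position 1: "owa"
  Position 2: "wad"
  Position 3: "ada"
  Position 4: "day"
  Position 5: "ays"
Trigrams = "now", "owa", "wad", "ada", "day", "ays"


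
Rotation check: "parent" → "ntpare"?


Word: "parent", Candidate: "ntpare"
Method: check if candidate is substring of word+word
"parentparent" contains "ntpare"? Yes
Is rotation = Yes


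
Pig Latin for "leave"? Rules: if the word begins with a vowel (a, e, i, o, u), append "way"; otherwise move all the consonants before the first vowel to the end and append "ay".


Word: "leave"
Starts with consonant(s) → move to end, add 'ay'
Consonant cluster: "l"
Pig Latin = "eavelay"


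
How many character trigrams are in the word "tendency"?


Word: "tendency" (length 8)
Number of 3-grams = length - 3 + 1 = 8 - 3 + 1
= 6


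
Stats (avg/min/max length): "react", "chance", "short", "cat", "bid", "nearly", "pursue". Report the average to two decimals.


Lengths: "react"=5, "chance"=6, "short"=5, "cat"=3, "bid"=3, "nearly"=6, "pursue"=6
Sum = 34, Count = 7
Average = 34/7 = 4.86
= avg=4.86, min=3, max=6


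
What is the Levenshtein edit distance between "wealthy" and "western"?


Word 1: "wealthy" (length 7)
Word 2: "western" (length 7)
One optimal edit sequence (insert/delete/substitute each cost 1):
  1. keep 'w'
  2. keep 'e'
  3. substitute 'a' -> 's'  (+1)
  4. substitute 'l' -> 't'  (+1)
  5. substitute 't' -> 'e'  (+1)
  6. substitute 'h' -> 'r'  (+1)
  7. substitute 'y' -> 'n'  (+1)
Total edit operations: 5
Edit distance = 5


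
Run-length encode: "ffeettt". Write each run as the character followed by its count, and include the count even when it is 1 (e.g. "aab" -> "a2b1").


String: "ffeettt"
Scanning for consecutive runs:
  'f' x 2
  'e' x 2
  't' x 3
RLE = "f2e2t3"


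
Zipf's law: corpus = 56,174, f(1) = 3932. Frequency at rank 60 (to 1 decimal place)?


Zipf's law: f(r) = f(1) / r
f(1) = 3932
f(60) = 3932 / 60
= 65.5 occurrences


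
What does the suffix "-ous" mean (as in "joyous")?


Suffix: -ous
As in: joyous -> joy + -ous
Meaning = having quality of


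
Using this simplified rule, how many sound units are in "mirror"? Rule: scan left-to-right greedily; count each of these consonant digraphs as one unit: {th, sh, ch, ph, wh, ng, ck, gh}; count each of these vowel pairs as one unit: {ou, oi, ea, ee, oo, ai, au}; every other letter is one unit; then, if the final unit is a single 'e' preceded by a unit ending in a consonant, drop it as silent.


Word: "mirror" (6 letters)
Left-to-right scan:
  1. 'm' (letter)
  2. 'i' (letter)
  3. 'r' (letter)
  4. 'r' (letter)
  5. 'o' (letter)
  6. 'r' (letter)
Units from scan: 6
Sound units = 6 units


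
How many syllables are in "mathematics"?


Word: "mathematics"
Syllable breakdown: math · e · mat · ics
Counting: 4 parts
= 4 syllables


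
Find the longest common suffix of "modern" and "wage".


Word 1: "modern"
Word 2: "wage"
Comparing from end:
  Pos -1: 'n' != 'e' (stop)
LCS = "" (length 0)


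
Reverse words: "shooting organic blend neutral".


Original: "shooting organic blend neutral"
Words (1..n): shooting | organic | blend | neutral
Reversed (n..1): neutral | blend | organic | shooting
Result = "neutral blend organic shooting"


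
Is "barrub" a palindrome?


Word: "barrub"
Reversed: "burrab"
Forward == Backward? barrub != burrab
Palindrome = No


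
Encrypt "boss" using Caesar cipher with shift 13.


Word: "boss"
Shift: 13
Each letter → (letter + shift) mod 26:
  'b' (1) + 13 = 14 → 'o'
  'o' (14) + 13 = 1 → 'b'
  's' (18) + 13 = 5 → 'f'
  's' (18) + 13 = 5 → 'f'
Result = "obff"


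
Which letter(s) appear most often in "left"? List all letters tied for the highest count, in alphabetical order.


Word: "left"
Letter counts:
  'e': 1
  'f': 1
  'l': 1
  't': 1
Maximum count = 1
Most frequent = 'e', 'f', 'l', 't' (1 time each)


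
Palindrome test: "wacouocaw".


Word: "wacouocaw"
Reversed: "wacouocaw"
Forward == Backward? wacouocaw == wacouocaw
Palindrome = Yes


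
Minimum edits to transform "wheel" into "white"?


Word 1: "wheel" (length 5)
Word 2: "white" (length 5)
One optimal edit sequence (insert/delete/substitute each cost 1):
  1. keep 'w'
  2. keep 'h'
  3. substitute 'e' -> 'i'  (+1)
  4. substitute 'e' -> 't'  (+1)
  5. substitute 'l' -> 'e'  (+1)
Total edit operations: 3
Edit distance = 3


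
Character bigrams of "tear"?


Word: "tear" (length 4)
Number of bigrams = 4 - 2 + 1 = 3
  Position 0: "te"
  Position 1: "ea"
  Position 2: "ar"
Bigrams = "te", "ea", "ar"


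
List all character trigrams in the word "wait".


Word: "wait" (length 4)
Number of trigrams = 4 - 3 + 1 = 2
  Position 0: "wai"
  Position 1: "ait"
Trigrams = "wai", "ait"


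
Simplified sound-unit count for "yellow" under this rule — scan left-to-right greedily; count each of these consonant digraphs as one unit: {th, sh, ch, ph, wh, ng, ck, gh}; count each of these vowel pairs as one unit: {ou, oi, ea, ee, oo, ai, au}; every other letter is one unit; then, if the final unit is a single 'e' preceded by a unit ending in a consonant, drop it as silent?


Word: "yellow" (6 letters)
Left-to-right scan:
  1. 'y' (letter)
  2. 'e' (letter)
  3. 'l' (letter)
  4. 'l' (letter)
  5. 'o' (letter)
  6. 'w' (letter)
Units from scan: 6
Sound units = 6 units


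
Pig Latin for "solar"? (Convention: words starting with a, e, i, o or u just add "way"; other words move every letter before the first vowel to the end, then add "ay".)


Word: "solar"
Starts with consonant(s) → move to end, add 'ay'
Consonant cluster: "s"
Pig Latin = "olarsay"


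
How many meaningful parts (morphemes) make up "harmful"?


Word: "harmful"
Morphemes: harm | -ful
Each morpheme carries meaning
= 2 morphemes


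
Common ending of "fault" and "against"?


Word 1: "fault"
Word 2: "against"
Comparing from end:
  Pos -1: 't' == 't'
  Pos -2: 'l' != 's' (stop)
LCS = "t" (length 1)


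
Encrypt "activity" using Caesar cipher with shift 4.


Word: "activity"
Shift: 4
Each letter → (letter + shift) mod 26:
  'a' (0) + 4 = 4 → 'e'
  'c' (2) + 4 = 6 → 'g'
  't' (19) + 4 = 23 → 'x'
  'i' (8) + 4 = 12 → 'm'
  'v' (21) + 4 = 25 → 'z'
  'i' (8) + 4 = 12 → 'm'
  't' (19) + 4 = 23 → 'x'
  'y' (24) + 4 = 2 → 'c'
Result = "egxmzmxc"


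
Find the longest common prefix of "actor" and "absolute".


Word 1: "actor"
Word 2: "absolute"
Comparing from start:
  Pos 0: 'a' == 'a'
  Pos 1: 'c' != 'b' (stop)
LCP = "a" (length 1)


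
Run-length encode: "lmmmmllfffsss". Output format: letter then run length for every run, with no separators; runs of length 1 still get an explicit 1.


String: "lmmmmllfffsss"
Scanning for consecutive runs:
  'l' x 1
  'm' x 4
  'l' x 2
  'f' x 3
  's' x 3
RLE = "l1m4l2f3s3"


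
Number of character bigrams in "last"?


Word: "last" (length 4)
Number of 2-grams = length - 2 + 1 = 4 - 2 + 1
= 3


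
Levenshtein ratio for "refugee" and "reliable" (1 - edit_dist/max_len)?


Word 1: "refugee" (length 7)
Word 2: "reliable" (length 8)
One optimal edit sequence:
  1. keep 'r'
  2. keep 'e'
  3. insert 'l'  (+1)
  4. substitute 'f' -> 'i'  (+1)
  5. substitute 'u' -> 'a'  (+1)
  6. substitute 'g' -> 'b'  (+1)
  7. substitute 'e' -> 'l'  (+1)
  8. keep 'e'
Edit distance = 5
Max length = max(7, 8) = 8
Similarity = 1 - 5/8
= 0.3750


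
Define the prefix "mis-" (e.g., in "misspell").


Prefix: mis-
Example: misspell = mis- + spell
Meaning = wrongly


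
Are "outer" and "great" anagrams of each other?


Word 1: "outer" → sorted: eortu
Word 2: "great" → sorted: aegrt
Same letters? eortu != aegrt
Anagram = No


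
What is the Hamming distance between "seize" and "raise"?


Comparing character by character (same length = 5):
  Pos 0: 's' vs 'r' !=
  Pos 1: 'e' vs 'a' !=
  Pos 2: 'i' vs 'i' =
  Pos 3: 'z' vs 's' !=
  Pos 4: 'e' vs 'e' =
Hamming distance = 3


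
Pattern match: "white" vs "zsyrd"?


Pattern of "white": [0, 1, 2, 3, 4]
Pattern of "zsyrd": [0, 1, 2, 3, 4]
Patterns match
Same pattern = Yes


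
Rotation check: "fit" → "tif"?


Word: "fit", Candidate: "tif"
Method: check if candidate is substring of word+word
"fitfit" contains "tif"? No
Is rotation = No


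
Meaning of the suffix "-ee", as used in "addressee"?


Suffix: -ee
As in: addressee -> address + -ee
Meaning = one who receives


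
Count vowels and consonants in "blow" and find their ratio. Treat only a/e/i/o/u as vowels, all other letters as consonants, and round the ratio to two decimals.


Word: "blow"
Vowels (a,e,i,o,u): 1
Consonants: 3
Ratio = 1/3
= 0.33


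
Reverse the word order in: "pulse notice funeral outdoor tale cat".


Original: "pulse notice funeral outdoor tale cat"
Words (1..n): pulse | notice | funeral | outdoor | tale | cat
Reversed (n..1): cat | tale | outdoor | funeral | notice | pulse
Result = "cat tale outdoor funeral notice pulse"


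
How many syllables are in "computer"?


Word: "computer"
Syllable breakdown: com-pu-ter
Counting: 3 parts
= 3 syllables


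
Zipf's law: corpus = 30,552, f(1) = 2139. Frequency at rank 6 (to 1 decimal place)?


Zipf's law: f(r) = f(1) / r
f(1) = 2139
f(6) = 2139 / 6
= 356.5 occurrences


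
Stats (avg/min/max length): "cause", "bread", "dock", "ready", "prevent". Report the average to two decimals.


Lengths: "cause"=5, "bread"=5, "dock"=4, "ready"=5, "prevent"=7
Sum = 26, Count = 5
Average = 26/5 = 5.20
= avg=5.20, min=4, max=7


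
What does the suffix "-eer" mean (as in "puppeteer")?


Suffix: -eer
As in: puppeteer -> puppet + -eer
Meaning = one who is concerned with


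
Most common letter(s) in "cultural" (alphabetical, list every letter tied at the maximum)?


Word: "cultural"
Letter counts:
  'a': 1
  'c': 1
  'l': 2
  'r': 1
  't': 1
  'u': 2
Maximum count = 2
Most frequent = 'l', 'u' (2 times each)


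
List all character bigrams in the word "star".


Word: "star" (length 4)
Number of bigrams = 4 - 2 + 1 = 3
  Position 0: "st"
  Position 1: "ta"
  Position 2: "ar"
Bigrams = "st", "ta", "ar"


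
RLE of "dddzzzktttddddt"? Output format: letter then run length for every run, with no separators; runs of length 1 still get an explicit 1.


String: "dddzzzktttddddt"
Scanning for consecutive runs:
  'd' x 3
  'z' x 3
  'k' x 1
  't' x 3
  'd' x 4
  't' x 1
RLE = "d3z3k1t3d4t1"


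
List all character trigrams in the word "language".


Word: "language" (length 8)
Number of trigrams = 8 - 3 + 1 = 6
  Position 0: "lan"
  Position 1: "ang"
  Position 2: "ngu"
  Position 3: "gua"
  Position 4: "uag"
  Position 5: "age"
Trigrams = "lan", "ang", "ngu", "gua", "uag", "age"


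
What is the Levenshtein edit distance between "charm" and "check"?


Word 1: "charm" (length 5)
Word 2: "check" (length 5)
One optimal edit sequence (insert/delete/substitute each cost 1):
  1. keep 'c'
  2. keep 'h'
  3. substitute 'a' -> 'e'  (+1)
  4. substitute 'r' -> 'c'  (+1)
  5. substitute 'm' -> 'k'  (+1)
Total edit operations: 3
Edit distance = 3


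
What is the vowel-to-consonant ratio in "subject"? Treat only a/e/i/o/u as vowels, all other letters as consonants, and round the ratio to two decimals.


Word: "subject"
Vowels (a,e,i,o,u): 2
Consonants: 5
Ratio = 2/5
= 0.40


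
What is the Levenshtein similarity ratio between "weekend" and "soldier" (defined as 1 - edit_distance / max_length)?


Word 1: "weekend" (length 7)
Word 2: "soldier" (length 7)
One optimal edit sequence:
  1. substitute 'w' -> 's'  (+1)
  2. substitute 'e' -> 'o'  (+1)
  3. substitute 'e' -> 'l'  (+1)
  4. substitute 'k' -> 'd'  (+1)
  5. substitute 'e' -> 'i'  (+1)
  6. substitute 'n' -> 'e'  (+1)
  7. substitute 'd' -> 'r'  (+1)
Edit distance = 7
Max length = max(7, 7) = 7
Similarity = 1 - 7/7
= 0.0000


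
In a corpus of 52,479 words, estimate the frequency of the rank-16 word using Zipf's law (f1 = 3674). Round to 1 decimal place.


Zipf's law: f(r) = f(1) / r
f(1) = 3674
f(16) = 3674 / 16
= 229.6 occurrences


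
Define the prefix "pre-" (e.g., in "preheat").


Prefix: pre-
Example: preheat = pre- + heat
Meaning = before


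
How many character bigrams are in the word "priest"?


Word: "priest" (length 6)
Number of 2-grams = length - 2 + 1 = 6 - 2 + 1
= 5


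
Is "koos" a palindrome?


Word: "koos"
Reversed: "sook"
Forward == Backward? koos != sook
Palindrome = No


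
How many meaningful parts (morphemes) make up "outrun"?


Word: "outrun"
Morphemes: out- | run
Each morpheme carries meaning
= 2 morphemes


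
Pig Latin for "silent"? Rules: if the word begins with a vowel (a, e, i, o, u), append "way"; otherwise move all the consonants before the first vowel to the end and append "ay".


Word: "silent"
Starts with consonant(s) → move to end, add 'ay'
Consonant cluster: "s"
Pig Latin = "ilentsay"


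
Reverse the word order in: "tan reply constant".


Original: "tan reply constant"
Words (1..n): tan | reply | constant
Reversed (n..1): constant | reply | tan
Result = "constant reply tan"


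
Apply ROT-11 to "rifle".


Word: "rifle"
Shift: 11
Each letter → (letter + shift) mod 26:
  'r' (17) + 11 = 2 → 'c'
  'i' (8) + 11 = 19 → 't'
  'f' (5) + 11 = 16 → 'q'
  'l' (11) + 11 = 22 → 'w'
  'e' (4) + 11 = 15 → 'p'
Result = "ctqwp"


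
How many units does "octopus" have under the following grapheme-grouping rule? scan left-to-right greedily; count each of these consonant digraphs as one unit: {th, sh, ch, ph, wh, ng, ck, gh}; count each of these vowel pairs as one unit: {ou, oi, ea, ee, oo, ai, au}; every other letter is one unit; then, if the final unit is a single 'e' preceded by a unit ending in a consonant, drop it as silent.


Word: "octopus" (7 letters)
Left-to-right scan:
  [1] 'o' (letter)
  [2] 'c' (letter)
  [3] 't' (letter)
  [4] 'o' (letter)
  [5] 'p' (letter)
  [6] 'u' (letter)
  [7] 's' (letter)
Units from scan: 7
Sound units = 7 units


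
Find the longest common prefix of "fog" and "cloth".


Word 1: "fog"
Word 2: "cloth"
Comparing from start:
  Pos 0: 'f' != 'c' (stop)
LCP = "" (length 0)


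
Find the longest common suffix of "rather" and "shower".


Word 1: "rather"
Word 2: "shower"
Comparing from end:
  Pos -1: 'r' == 'r'
  Pos -2: 'e' == 'e'
  Pos -3: 'h' != 'w' (stop)
LCS = "er" (length 2)


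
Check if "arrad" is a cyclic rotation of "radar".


Word: "radar", Candidate: "arrad"
Method: check if candidate is substring of word+word
"radarradar" contains "arrad"? Yes
Is rotation = Yes


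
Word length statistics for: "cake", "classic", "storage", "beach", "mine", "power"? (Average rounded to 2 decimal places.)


Lengths: "cake"=4, "classic"=7, "storage"=7, "beach"=5, "mine"=4, "power"=5
Sum = 32, Count = 6
Average = 32/6 = 5.33
= avg=5.33, min=4, max=7


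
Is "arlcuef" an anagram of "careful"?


Word 1: "careful" → sorted: aceflru
Word 2: "arlcuef" → sorted: aceflru
Same letters? aceflru == aceflru
Anagram = Yes


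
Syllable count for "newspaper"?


Word: "newspaper"
Syllable breakdown: news · pa · per
Counting: 3 parts
= 3 syllables


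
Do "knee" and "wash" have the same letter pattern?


Pattern of "knee": [0, 1, 2, 2]
Pattern of "wash": [0, 1, 2, 3]
Patterns do not match
Same pattern = No


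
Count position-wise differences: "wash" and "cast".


Comparing character by character (same length = 4):
  Pos 0: 'w' vs 'c' !=
  Pos 1: 'a' vs 'a' =
  Pos 2: 's' vs 's' =
  Pos 3: 'h' vs 't' !=
Hamming distance = 2


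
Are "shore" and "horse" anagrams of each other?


Word 1: "shore" → sorted: ehors
Word 2: "horse" → sorted: ehors
Same letters? ehors == ehors
Anagram = Yes


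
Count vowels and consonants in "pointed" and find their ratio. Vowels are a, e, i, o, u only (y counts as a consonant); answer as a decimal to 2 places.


Word: "pointed"
Vowels (a,e,i,o,u): 3
Consonants: 4
Ratio = 3/4
= 0.75


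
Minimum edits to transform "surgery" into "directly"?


Word 1: "surgery" (length 7)
Word 2: "directly" (length 8)
One optimal edit sequence (insert/delete/substitute each cost 1):
  1. substitute 's' -> 'd'  (+1)
  2. substitute 'u' -> 'i'  (+1)
  3. keep 'r'
  4. insert 'e'  (+1)
  5. substitute 'g' -> 'c'  (+1)
  6. substitute 'e' -> 't'  (+1)
  7. substitute 'r' -> 'l'  (+1)
  8. keep 'y'
Total edit operations: 6
Edit distance = 6


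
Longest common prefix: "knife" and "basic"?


Word 1: "knife"
Word 2: "basic"
Comparing from start:
  Pos 0: 'k' != 'b' (stop)
LCP = "" (length 0)


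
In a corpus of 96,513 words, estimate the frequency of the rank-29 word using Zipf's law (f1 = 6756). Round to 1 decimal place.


Zipf's law: f(r) = f(1) / r
f(1) = 6756
f(29) = 6756 / 29
= 233.0 occurrences


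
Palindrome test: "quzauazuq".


Word: "quzauazuq"
Reversed: "quzauazuq"
Forward == Backward? quzauazuq == quzauazuq
Palindrome = Yes


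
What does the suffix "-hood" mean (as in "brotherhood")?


Suffix: -hood
Example: brotherhood (brother + -hood)
Meaning = state / condition


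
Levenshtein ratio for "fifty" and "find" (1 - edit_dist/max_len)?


Word 1: "fifty" (length 5)
Word 2: "find" (length 4)
One optimal edit sequence:
  1. keep 'f'
  2. keep 'i'
  3. delete 'f'  (+1)
  4. substitute 't' -> 'n'  (+1)
  5. substitute 'y' -> 'd'  (+1)
Edit distance = 3
Max length = max(5, 4) = 5
Similarity = 1 - 3/5
= 0.4000


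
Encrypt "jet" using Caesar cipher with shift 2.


Word: "jet"
Shift: 2
Each letter → (letter + shift) mod 26:
  'j' (9) + 2 = 11 → 'l'
  'e' (4) + 2 = 6 → 'g'
  't' (19) + 2 = 21 → 'v'
Result = "lgv"


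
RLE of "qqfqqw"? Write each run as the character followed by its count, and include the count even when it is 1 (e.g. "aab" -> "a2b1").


String: "qqfqqw"
Scanning for consecutive runs:
  'q' x 2
  'f' x 1
  'q' x 2
  'w' x 1
RLE = "q2f1q2w1"


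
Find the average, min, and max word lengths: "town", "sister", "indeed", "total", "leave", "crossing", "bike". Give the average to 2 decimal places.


Lengths: "town"=4, "sister"=6, "indeed"=6, "total"=5, "leave"=5, "crossing"=8, "bike"=4
Sum = 38, Count = 7
Average = 38/7 = 5.43
= avg=5.43, min=4, max=8


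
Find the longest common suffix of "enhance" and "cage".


Word 1: "enhance"
Word 2: "cage"
Comparing from end:
  Pos -1: 'e' == 'e'
  Pos -2: 'c' != 'g' (stop)
LCS = "e" (length 1)


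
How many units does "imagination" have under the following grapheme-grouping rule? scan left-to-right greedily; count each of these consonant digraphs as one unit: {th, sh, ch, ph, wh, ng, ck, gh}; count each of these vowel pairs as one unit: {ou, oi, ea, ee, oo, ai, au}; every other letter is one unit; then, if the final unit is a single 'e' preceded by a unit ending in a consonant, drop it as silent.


Word: "imagination" (11 letters)
Left-to-right scan:
  [1] 'i' (letter)
  [2] 'm' (letter)
  [3] 'a' (letter)
  [4] 'g' (letter)
  [5] 'i' (letter)
  [6] 'n' (letter)
  [7] 'a' (letter)
  [8] 't' (letter)
  [9] 'i' (letter)
  [10] 'o' (letter)
  [11] 'n' (letter)
Units from scan: 11
Sound units = 11 units


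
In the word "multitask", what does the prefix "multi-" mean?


Prefix: multi-
As in: multitask -> multi- + task
Meaning = many


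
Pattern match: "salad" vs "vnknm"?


Pattern of "salad": [0, 1, 2, 1, 3]
Pattern of "vnknm": [0, 1, 2, 1, 3]
Patterns match
Same pattern = Yes


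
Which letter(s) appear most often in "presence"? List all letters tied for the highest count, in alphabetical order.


Word: "presence"
Letter counts:
  'c': 1
  'e': 3
  'n': 1
  'p': 1
  'r': 1
  's': 1
Maximum count = 3
Most frequent = 'e' (3 times each)


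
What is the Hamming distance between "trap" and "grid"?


Comparing character by character (same length = 4):
  Pos 0: 't' vs 'g' !=
  Pos 1: 'r' vs 'r' =
  Pos 2: 'a' vs 'i' !=
  Pos 3: 'p' vs 'd' !=
Hamming distance = 3


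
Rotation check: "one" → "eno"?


Word: "one", Candidate: "eno"
Method: check if candidate is substring of word+word
"oneone" contains "eno"? No
Is rotation = No


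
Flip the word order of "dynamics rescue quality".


Original: "dynamics rescue quality"
Words (1..n): dynamics | rescue | quality
Reversed (n..1): quality | rescue | dynamics
Result = "quality rescue dynamics"


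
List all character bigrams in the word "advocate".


Word: "advocate" (length 8)
Number of bigrams = 8 - 2 + 1 = 7
  Position 0: "ad"
  Position 1: "dv"
  Position 2: "vo"
  Position 3: "oc"
  Position 4: "ca"
  Position 5: "at"
  Position 6: "te"
Bigrams = "ad", "dv", "vo", "oc", "ca", "at", "te"


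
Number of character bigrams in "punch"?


Word: "punch" (length 5)
Number of 2-grams = length - 2 + 1 = 5 - 2 + 1
= 4


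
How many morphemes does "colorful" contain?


Word: "colorful"
Morphemes: color / -ful
Each morpheme carries meaning
= 2 morphemes


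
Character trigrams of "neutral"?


Word: "neutral" (length 7)
Number of trigrams = 7 - 3 + 1 = 5
  Position 0: "neu"
  Position 1: "eut"
  Position 2: "utr"
  Position 3: "tra"
  Position 4: "ral"
Trigrams = "neu", "eut", "utr", "tra", "ral"


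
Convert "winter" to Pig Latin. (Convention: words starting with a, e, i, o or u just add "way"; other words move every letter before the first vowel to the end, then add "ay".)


Word: "winter"
Starts with consonant(s) → move to end, add 'ay'
Consonant cluster: "w"
Pig Latin = "interway"


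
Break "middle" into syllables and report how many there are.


Word: "middle"
Syllable breakdown: mid / dle
Counting: 2 parts
= 2 syllables


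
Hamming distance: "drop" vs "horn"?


Comparing character by character (same length = 4):
  Pos 0: 'd' vs 'h' !=
  Pos 1: 'r' vs 'o' !=
  Pos 2: 'o' vs 'r' !=
  Pos 3: 'p' vs 'n' !=
Hamming distance = 4


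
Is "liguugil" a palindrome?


Word: "liguugil"
Reversed: "liguugil"
Forward == Backward? liguugil == liguugil
Palindrome = Yes


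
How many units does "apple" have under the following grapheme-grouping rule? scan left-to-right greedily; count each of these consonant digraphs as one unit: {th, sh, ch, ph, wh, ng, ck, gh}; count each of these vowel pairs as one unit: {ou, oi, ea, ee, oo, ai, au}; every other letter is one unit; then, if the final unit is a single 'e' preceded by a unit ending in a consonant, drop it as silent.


Word: "apple" (5 letters)
Left-to-right scan:
  (1) 'a' (letter)
  (2) 'p' (letter)
  (3) 'p' (letter)
  (4) 'l' (letter)
  (5) 'e' (letter)
Units from scan: 5
Final unit is 'e' after a consonant -> drop as silent (-1)
Sound units = 4 units


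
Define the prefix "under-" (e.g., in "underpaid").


Prefix: under-
Example: underpaid (under- + paid)
Meaning = insufficient


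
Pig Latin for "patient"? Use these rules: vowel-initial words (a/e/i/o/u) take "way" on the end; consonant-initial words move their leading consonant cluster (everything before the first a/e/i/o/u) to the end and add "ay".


Word: "patient"
Starts with consonant(s) → move to end, add 'ay'
Consonant cluster: "p"
Pig Latin = "atientpay"


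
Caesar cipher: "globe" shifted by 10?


Word: "globe"
Shift: 10
Each letter → (letter + shift) mod 26:
  'g' (6) + 10 = 16 → 'q'
  'l' (11) + 10 = 21 → 'v'
  'o' (14) + 10 = 24 → 'y'
  'b' (1) + 10 = 11 → 'l'
  'e' (4) + 10 = 14 → 'o'
Result = "qvylo"


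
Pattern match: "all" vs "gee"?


Pattern of "all": [0, 1, 1]
Pattern of "gee": [0, 1, 1]
Patterns match
Same pattern = Yes


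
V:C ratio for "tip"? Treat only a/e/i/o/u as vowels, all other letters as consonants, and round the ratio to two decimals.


Word: "tip"
Vowels (a,e,i,o,u): 1
Consonants: 2
Ratio = 1/2
= 0.50


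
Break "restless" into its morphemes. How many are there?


Word: "restless"
Morphemes: rest | -less
Each morpheme carries meaning
= 2 morphemes


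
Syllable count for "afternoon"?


Word: "afternoon"
Syllable breakdown: af-ter-noon
Counting: 3 parts
= 3 syllables


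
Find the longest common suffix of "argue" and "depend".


Word 1: "argue"
Word 2: "depend"
Comparing from end:
  Pos -1: 'e' != 'd' (stop)
LCS = "" (length 0)


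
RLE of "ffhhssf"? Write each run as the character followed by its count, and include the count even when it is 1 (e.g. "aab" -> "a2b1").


String: "ffhhssf"
Scanning for consecutive runs:
  'f' x 2
  'h' x 2
  's' x 2
  'f' x 1
RLE = "f2h2s2f1"


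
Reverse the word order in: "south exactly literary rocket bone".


Original: "south exactly literary rocket bone"
Words (1..n): south | exactly | literary | rocket | bone
Reversed (n..1): bone | rocket | literary | exactly | south
Result = "bone rocket literary exactly south"


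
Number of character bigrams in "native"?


Word: "native" (length 6)
Number of 2-grams = length - 2 + 1 = 6 - 2 + 1
= 5


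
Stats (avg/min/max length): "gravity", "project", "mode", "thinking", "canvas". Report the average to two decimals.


Lengths: "gravity"=7, "project"=7, "mode"=4, "thinking"=8, "canvas"=6
Sum = 32, Count = 5
Average = 32/5 = 6.40
= avg=6.40, min=4, max=8


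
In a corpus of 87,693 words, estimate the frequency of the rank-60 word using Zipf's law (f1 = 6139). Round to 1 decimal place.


Zipf's law: f(r) = f(1) / r
f(1) = 6139
f(60) = 6139 / 60
= 102.3 occurrences


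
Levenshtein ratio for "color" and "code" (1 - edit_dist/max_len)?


Word 1: "color" (length 5)
Word 2: "code" (length 4)
One optimal edit sequence:
  1. keep 'c'
  2. keep 'o'
  3. delete 'l'  (+1)
  4. substitute 'o' -> 'd'  (+1)
  5. substitute 'r' -> 'e'  (+1)
Edit distance = 3
Max length = max(5, 4) = 5
Similarity = 1 - 3/5
= 0.4000


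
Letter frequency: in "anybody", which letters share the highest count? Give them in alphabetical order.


Word: "anybody"
Letter counts:
  'a': 1
  'b': 1
  'd': 1
  'n': 1
  'o': 1
  'y': 2
Maximum count = 2
Most frequent = 'y' (2 times each)


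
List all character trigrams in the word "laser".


Word: "laser" (length 5)
Number of trigrams = 5 - 3 + 1 = 3
  Position 0: "las"
  Position 1: "ase"
  Position 2: "ser"
Trigrams = "las", "ase", "ser"


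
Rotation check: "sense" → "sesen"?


Word: "sense", Candidate: "sesen"
Method: check if candidate is substring of word+word
"sensesense" contains "sesen"? Yes
Is rotation = Yes


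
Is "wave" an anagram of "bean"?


Word 1: "bean" → sorted: aben
Word 2: "wave" → sorted: aevw
Same letters? aben != aevw
Anagram = No


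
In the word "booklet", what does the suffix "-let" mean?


Suffix: -let
Example: booklet = book + -let
Meaning = small


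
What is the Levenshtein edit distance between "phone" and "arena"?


Word 1: "phone" (length 5)
Word 2: "arena" (length 5)
One optimal edit sequence (insert/delete/substitute each cost 1):
  1. substitute 'p' -> 'a'  (+1)
  2. substitute 'h' -> 'r'  (+1)
  3. substitute 'o' -> 'e'  (+1)
  4. keep 'n'
  5. substitute 'e' -> 'a'  (+1)
Total edit operations: 4
Edit distance = 4


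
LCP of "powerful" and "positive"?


Word 1: "powerful"
Word 2: "positive"
Comparing from start:
  Pos 0: 'p' == 'p'
  Pos 1: 'o' == 'o'
  Pos 2: 'w' != 's' (stop)
LCP = "po" (length 2)


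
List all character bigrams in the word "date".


Word: "date" (length 4)
Number of bigrams = 4 - 2 + 1 = 3
  Position 0: "da"
  Position 1: "at"
  Position 2: "te"
Bigrams = "da", "at", "te"


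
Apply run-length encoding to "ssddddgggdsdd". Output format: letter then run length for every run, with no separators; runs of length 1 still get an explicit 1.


String: "ssddddgggdsdd"
Scanning for consecutive runs:
  's' x 2
  'd' x 4
  'g' x 3
  'd' x 1
  's' x 1
  'd' x 2
RLE = "s2d4g3d1s1d2"


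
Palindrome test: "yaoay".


Word: "yaoay"
Reversed: "yaoay"
Forward == Backward? yaoay == yaoay
Palindrome = Yes
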